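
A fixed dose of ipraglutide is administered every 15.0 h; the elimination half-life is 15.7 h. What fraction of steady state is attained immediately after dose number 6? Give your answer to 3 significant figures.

0.981

k = ln 2 / 15.7 = 0.04415 h⁻¹
f_n = 1 − e^(−nkτ) = 1 − e^(−6 × 0.04415 × 15.0) = 1 − e^(−3.973) = 1 − 0.01881 ≈ 0.981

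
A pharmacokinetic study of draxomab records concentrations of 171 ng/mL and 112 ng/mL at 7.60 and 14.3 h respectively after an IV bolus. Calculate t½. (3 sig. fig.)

k = ln(C₁/C₂) / (t₂ − t₁) = ln(171/112) / (14.3 − 7.60)
  = 0.4232 / 6.700 = 0.06316 h⁻¹
t½ = ln 2 / k = ln 2 / 0.06316 ≈ 11.0 hours

11.0 hours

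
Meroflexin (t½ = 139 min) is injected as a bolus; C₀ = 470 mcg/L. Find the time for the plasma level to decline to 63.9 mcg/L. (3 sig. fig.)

k = ln 2 / 139 = 0.004987 min⁻¹
C(t) = C₀ e^(−kt)  ⇒  t = ln(C₀/C) / k
t = ln(470/63.9) / 0.004987 = 1.995 / 0.004987 ≈ 400 minutes

400 minutes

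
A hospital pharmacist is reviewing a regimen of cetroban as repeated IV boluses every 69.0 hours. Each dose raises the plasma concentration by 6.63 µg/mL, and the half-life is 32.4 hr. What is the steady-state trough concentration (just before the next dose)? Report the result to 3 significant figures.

1.96 µg/mL

k = ln 2 / 32.4 = 0.02139 hr⁻¹
Fraction remaining after one interval: e^(−kτ) = e^(−0.02139 × 69.0) = 0.2285
R = 1 / (1 − 0.2285) = 1.296
Css,max = 6.63 × 1.296 = 8.594 µg/mL
Css,min = Css,max × e^(−kτ) = 8.594 × 0.2285 ≈ 1.96 µg/mL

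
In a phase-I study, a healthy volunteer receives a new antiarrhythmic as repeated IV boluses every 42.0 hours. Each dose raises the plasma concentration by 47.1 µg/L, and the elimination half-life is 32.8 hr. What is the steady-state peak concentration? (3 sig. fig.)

80.1 µg/L

k = ln 2 / 32.8 = 0.02113 hr⁻¹
Fraction remaining after one interval: e^(−kτ) = e^(−0.02113 × 42.0) = 0.4117
R = 1 / (1 − 0.4117) = 1.700
Css,max = 47.1 × 1.700 ≈ 80.1 µg/L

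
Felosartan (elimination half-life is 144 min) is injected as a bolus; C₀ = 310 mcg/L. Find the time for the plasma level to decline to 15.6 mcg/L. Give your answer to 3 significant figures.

621 minutes

k = ln 2 / 144 = 0.004814 min⁻¹
C(t) = C₀ e^(−kt)  ⇒  t = ln(C₀/C) / k
t = ln(310/15.6) / 0.004814 = 2.989 / 0.004814 ≈ 621 minutes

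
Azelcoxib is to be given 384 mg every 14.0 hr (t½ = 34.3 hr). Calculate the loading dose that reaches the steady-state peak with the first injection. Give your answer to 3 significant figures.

1560 mg

k = ln 2 / 34.3 = 0.02021 hr⁻¹
Accumulation ratio R = 1 / (1 − e^(−kτ)) = 1 / (1 − e^(−0.02021×14.0)) = 1 / (1 − 0.7536) = 4.058
Loading dose = maintenance dose × R = 384 × 4.058 ≈ 1560 mg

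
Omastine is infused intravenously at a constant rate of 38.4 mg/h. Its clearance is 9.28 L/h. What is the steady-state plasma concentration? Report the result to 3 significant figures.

4.14 mg/L

Css = infusion rate / CL = 38.4 / 9.28 ≈ 4.14 mg/L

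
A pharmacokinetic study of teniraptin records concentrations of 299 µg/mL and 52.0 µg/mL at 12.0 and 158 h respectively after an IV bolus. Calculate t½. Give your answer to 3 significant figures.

k = ln(C₁/C₂) / (t₂ − t₁) = ln(299/52.0) / (158 − 12.0)
  = 1.749 / 146.0 = 0.01198 h⁻¹
t½ = ln 2 / k = ln 2 / 0.01198 ≈ 57.9 hours

57.9 hours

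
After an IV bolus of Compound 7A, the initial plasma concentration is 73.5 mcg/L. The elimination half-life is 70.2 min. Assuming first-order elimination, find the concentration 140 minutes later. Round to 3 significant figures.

18.4 mcg/L

k = ln 2 / 70.2 = 0.009874 min⁻¹
140 min is 1.994 half-lives, so C = 73.5 × (1/2)^1.994 = 73.5 × 0.2510 ≈ 18.4 mcg/L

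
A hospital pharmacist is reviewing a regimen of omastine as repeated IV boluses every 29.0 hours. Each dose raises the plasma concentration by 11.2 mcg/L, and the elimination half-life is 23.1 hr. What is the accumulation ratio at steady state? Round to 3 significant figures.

k = ln 2 / 23.1 = 0.03001 hr⁻¹
Fraction remaining after one interval: e^(−kτ) = e^(−0.03001 × 29.0) = 0.4189
R = 1 / (1 − 0.4189) = 1 / 0.5811 ≈ 1.72

1.72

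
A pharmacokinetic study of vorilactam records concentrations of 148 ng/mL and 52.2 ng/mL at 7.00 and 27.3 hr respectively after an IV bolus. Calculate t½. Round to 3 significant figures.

k = ln(C₁/C₂) / (t₂ − t₁) = ln(148/52.2) / (27.3 − 7.00)
  = 1.042 / 20.30 = 0.05134 hr⁻¹
t½ = ln 2 / k = ln 2 / 0.05134 ≈ 13.5 hours

13.5 hours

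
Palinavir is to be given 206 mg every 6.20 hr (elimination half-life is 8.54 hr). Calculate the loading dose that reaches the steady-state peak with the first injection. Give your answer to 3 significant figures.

k = ln 2 / 8.54 = 0.08116 hr⁻¹
Accumulation ratio R = 1 / (1 − e^(−kτ)) = 1 / (1 − e^(−0.08116×6.20)) = 1 / (1 − 0.6046) = 2.529
Loading dose = maintenance dose × R = 206 × 2.529 ≈ 521 mg

521 mg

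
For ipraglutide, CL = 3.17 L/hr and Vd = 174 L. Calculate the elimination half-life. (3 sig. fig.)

38.0 hours

k = CL / V = 3.17 / 174 = 0.01822 hr⁻¹
t½ = ln 2 / k = ln 2 / 0.01822 ≈ 38.0 hours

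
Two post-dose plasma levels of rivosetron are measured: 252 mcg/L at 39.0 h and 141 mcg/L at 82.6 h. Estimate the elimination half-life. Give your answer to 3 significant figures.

52.0 hours

k = ln(C₁/C₂) / (t₂ − t₁) = ln(252/141) / (82.6 − 39.0)
  = 0.5807 / 43.60 = 0.01332 h⁻¹
t½ = ln 2 / k = ln 2 / 0.01332 ≈ 52.0 hours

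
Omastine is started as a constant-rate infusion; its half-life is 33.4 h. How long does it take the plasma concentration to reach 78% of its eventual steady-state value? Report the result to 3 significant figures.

k = ln 2 / 33.4 = 0.02075 h⁻¹
f = 1 − e^(−kt)  ⇒  t = −ln(1 − f) / k
t = −ln(1 − 0.78) / 0.02075 = 1.514 / 0.02075 ≈ 73.0 hours

73.0 hours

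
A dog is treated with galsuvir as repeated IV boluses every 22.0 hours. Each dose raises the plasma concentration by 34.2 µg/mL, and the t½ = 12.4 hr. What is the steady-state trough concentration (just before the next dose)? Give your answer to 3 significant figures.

k = ln 2 / 12.4 = 0.05590 hr⁻¹
Fraction remaining after one interval: e^(−kτ) = e^(−0.05590 × 22.0) = 0.2924
R = 1 / (1 − 0.2924) = 1.413
Css,max = 34.2 × 1.413 = 48.33 µg/mL
Css,min = Css,max × e^(−kτ) = 48.33 × 0.2924 ≈ 14.1 µg/mL

14.1 µg/mL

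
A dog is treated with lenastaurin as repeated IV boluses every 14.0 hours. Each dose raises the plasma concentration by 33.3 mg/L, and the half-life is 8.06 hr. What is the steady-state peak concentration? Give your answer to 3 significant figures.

k = ln 2 / 8.06 = 0.08600 hr⁻¹
Fraction remaining after one interval: e^(−kτ) = e^(−0.08600 × 14.0) = 0.3000
R = 1 / (1 − 0.3000) = 1.429
Css,max = 33.3 × 1.429 ≈ 47.6 mg/L

47.6 mg/L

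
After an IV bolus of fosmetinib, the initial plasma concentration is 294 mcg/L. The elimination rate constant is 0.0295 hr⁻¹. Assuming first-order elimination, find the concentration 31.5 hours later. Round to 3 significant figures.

116 mcg/L

C(t) = C₀ e^(−kt) = 294 × e^(−0.02950 × 31.5) = 294 × e^(−0.9292) = 294 × 0.3948 ≈ 116 mcg/L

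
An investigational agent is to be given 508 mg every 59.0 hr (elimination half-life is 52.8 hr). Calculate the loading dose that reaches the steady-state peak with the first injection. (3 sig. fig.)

k = ln 2 / 52.8 = 0.01313 hr⁻¹
Accumulation ratio R = 1 / (1 − e^(−kτ)) = 1 / (1 − e^(−0.01313×59.0)) = 1 / (1 − 0.4609) = 1.855
Loading dose = maintenance dose × R = 508 × 1.855 ≈ 942 mg

942 mg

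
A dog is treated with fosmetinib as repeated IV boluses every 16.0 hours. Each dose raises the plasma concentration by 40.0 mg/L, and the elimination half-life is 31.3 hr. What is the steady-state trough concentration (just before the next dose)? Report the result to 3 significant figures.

94.1 mg/L

k = ln 2 / 31.3 = 0.02215 hr⁻¹
Fraction remaining after one interval: e^(−kτ) = e^(−0.02215 × 16.0) = 0.7016
R = 1 / (1 − 0.7016) = 3.352
Css,max = 40.0 × 3.352 = 134.1 mg/L
Css,min = Css,max × e^(−kτ) = 134.1 × 0.7016 ≈ 94.1 mg/L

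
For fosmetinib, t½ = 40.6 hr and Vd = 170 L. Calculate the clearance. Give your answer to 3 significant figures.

2.90 L/hr

k = ln 2 / t½ = ln 2 / 40.6 = 0.01707 hr⁻¹
CL = k · V = 0.01707 × 170 ≈ 2.90 L/hr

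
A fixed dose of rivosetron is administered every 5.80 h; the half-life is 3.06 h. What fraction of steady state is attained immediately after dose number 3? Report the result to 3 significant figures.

0.981

k = ln 2 / 3.06 = 0.2265 h⁻¹
f_n = 1 − e^(−nkτ) = 1 − e^(−3 × 0.2265 × 5.80) = 1 − e^(−3.941) = 1 − 0.01942 ≈ 0.981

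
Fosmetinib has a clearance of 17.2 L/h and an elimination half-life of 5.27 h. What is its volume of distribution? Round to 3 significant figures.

k = ln 2 / t½ = ln 2 / 5.27 = 0.1315 h⁻¹
V = CL / k = 17.2 / 0.1315 ≈ 131 L

131 L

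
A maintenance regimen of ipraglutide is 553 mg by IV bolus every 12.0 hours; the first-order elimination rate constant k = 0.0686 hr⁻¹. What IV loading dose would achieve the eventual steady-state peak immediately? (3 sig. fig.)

Accumulation ratio R = 1 / (1 − e^(−kτ)) = 1 / (1 − e^(−0.06860×12.0)) = 1 / (1 − 0.4390) = 1.783
Loading dose = maintenance dose × R = 553 × 1.783 ≈ 986 mg

986 mg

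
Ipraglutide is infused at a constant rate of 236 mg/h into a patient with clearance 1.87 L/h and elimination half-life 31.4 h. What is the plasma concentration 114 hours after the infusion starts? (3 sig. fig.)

Css = rate / CL = 236 / 1.87 = 126.2 µg/mL
k = ln 2 / 31.4 = 0.02207 h⁻¹
C(t) = Css (1 − e^(−kt)) = 126.2 × (1 − e^(−2.517)) = 126.2 × 0.9193 ≈ 116 µg/mL

116 µg/mL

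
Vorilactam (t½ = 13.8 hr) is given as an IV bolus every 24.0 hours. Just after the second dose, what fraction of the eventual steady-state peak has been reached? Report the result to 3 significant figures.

k = ln 2 / 13.8 = 0.05023 hr⁻¹
f_n = 1 − e^(−nkτ) = 1 − e^(−2 × 0.05023 × 24.0) = 1 − e^(−2.411) = 1 − 0.08973 ≈ 0.910

0.910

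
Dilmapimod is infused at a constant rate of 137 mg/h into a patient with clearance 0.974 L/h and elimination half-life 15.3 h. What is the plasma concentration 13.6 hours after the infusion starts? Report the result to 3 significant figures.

Css = rate / CL = 137 / 0.974 = 140.7 µg/mL
k = ln 2 / 15.3 = 0.04530 h⁻¹
C(t) = Css (1 − e^(−kt)) = 140.7 × (1 − e^(−0.6161)) = 140.7 × 0.4600 ≈ 64.7 µg/mL

64.7 µg/mL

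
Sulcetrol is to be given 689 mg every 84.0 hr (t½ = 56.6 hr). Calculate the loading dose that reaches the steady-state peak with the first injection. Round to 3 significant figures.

k = ln 2 / 56.6 = 0.01225 hr⁻¹
Accumulation ratio R = 1 / (1 − e^(−kτ)) = 1 / (1 − e^(−0.01225×84.0)) = 1 / (1 − 0.3575) = 1.556
Loading dose = maintenance dose × R = 689 × 1.556 ≈ 1070 mg

1070 mg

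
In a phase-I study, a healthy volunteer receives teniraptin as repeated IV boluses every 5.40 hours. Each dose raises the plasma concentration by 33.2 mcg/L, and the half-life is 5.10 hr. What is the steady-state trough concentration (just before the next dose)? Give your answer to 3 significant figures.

30.6 mcg/L

k = ln 2 / 5.10 = 0.1359 hr⁻¹
Fraction remaining after one interval: e^(−kτ) = e^(−0.1359 × 5.40) = 0.4800
R = 1 / (1 − 0.4800) = 1.923
Css,max = 33.2 × 1.923 = 63.85 mcg/L
Css,min = Css,max × e^(−kτ) = 63.85 × 0.4800 ≈ 30.6 mcg/L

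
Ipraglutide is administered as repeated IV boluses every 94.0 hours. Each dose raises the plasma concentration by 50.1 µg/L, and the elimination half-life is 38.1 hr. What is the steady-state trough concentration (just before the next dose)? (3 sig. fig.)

k = ln 2 / 38.1 = 0.01819 hr⁻¹
Fraction remaining after one interval: e^(−kτ) = e^(−0.01819 × 94.0) = 0.1808
R = 1 / (1 − 0.1808) = 1.221
Css,max = 50.1 × 1.221 = 61.16 µg/L
Css,min = Css,max × e^(−kτ) = 61.16 × 0.1808 ≈ 11.1 µg/L

11.1 µg/L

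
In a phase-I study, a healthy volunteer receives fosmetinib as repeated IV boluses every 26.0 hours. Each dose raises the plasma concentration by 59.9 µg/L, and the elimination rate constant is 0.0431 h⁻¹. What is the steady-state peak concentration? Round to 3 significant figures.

88.9 µg/L

Fraction remaining after one interval: e^(−kτ) = e^(−0.04310 × 26.0) = 0.3261
R = 1 / (1 − 0.3261) = 1.484
Css,max = 59.9 × 1.484 ≈ 88.9 µg/L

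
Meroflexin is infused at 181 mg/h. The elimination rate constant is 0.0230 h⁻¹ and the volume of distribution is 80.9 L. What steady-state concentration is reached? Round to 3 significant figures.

97.3 mg/L

CL = k · V = 0.0230 × 80.9 = 1.861 L/h
Css = rate / CL = 181 / 1.861 ≈ 97.3 mg/L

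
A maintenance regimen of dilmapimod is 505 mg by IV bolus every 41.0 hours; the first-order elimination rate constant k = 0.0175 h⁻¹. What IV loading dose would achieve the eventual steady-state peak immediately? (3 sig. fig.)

Accumulation ratio R = 1 / (1 − e^(−kτ)) = 1 / (1 − e^(−0.01750×41.0)) = 1 / (1 − 0.4880) = 1.953
Loading dose = maintenance dose × R = 505 × 1.953 ≈ 986 mg

986 mg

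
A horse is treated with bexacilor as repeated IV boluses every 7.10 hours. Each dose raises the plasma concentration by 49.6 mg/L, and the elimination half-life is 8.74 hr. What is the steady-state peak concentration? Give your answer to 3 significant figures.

115 mg/L

k = ln 2 / 8.74 = 0.07931 hr⁻¹
Fraction remaining after one interval: e^(−kτ) = e^(−0.07931 × 7.10) = 0.5695
R = 1 / (1 − 0.5695) = 2.323
Css,max = 49.6 × 2.323 ≈ 115 mg/L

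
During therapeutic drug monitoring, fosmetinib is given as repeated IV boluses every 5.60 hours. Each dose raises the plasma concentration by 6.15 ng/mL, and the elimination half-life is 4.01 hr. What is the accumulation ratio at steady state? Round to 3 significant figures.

k = ln 2 / 4.01 = 0.1729 hr⁻¹
Fraction remaining after one interval: e^(−kτ) = e^(−0.1729 × 5.60) = 0.3798
R = 1 / (1 − 0.3798) = 1 / 0.6202 ≈ 1.61

1.61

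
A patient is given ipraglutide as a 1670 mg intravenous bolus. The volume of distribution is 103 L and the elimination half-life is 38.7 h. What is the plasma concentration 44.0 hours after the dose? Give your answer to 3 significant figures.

7.37 mg/L

C₀ = dose / V = 1670 / 103 = 16.21 mg/L
k = ln 2 / 38.7 = 0.01791 h⁻¹
C(t) = C₀ e^(−kt) = 16.21 × e^(−0.01791 × 44.0) = 16.21 × e^(−0.7881) = 16.21 × 0.4547 ≈ 7.37 mg/L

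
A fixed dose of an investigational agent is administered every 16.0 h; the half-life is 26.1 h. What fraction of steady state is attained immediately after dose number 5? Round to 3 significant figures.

k = ln 2 / 26.1 = 0.02656 h⁻¹
f_n = 1 − e^(−nkτ) = 1 − e^(−5 × 0.02656 × 16.0) = 1 − e^(−2.125) = 1 − 0.1195 ≈ 0.881

0.881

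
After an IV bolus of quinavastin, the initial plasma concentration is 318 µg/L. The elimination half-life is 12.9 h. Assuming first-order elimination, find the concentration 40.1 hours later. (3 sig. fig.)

k = ln 2 / 12.9 = 0.05373 h⁻¹
40.1 h is 3.109 half-lives, so C = 318 × (1/2)^3.109 = 318 × 0.1159 ≈ 36.9 µg/L

36.9 µg/L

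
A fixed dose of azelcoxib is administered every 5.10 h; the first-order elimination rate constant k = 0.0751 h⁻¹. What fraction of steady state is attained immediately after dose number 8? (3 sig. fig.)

0.953

f_n = 1 − e^(−nkτ) = 1 − e^(−8 × 0.07510 × 5.10) = 1 − e^(−3.064) = 1 − 0.04670 ≈ 0.953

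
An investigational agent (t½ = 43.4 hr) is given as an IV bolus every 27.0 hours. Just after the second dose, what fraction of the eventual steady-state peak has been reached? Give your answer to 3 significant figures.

0.578

k = ln 2 / 43.4 = 0.01597 hr⁻¹
f_n = 1 − e^(−nkτ) = 1 − e^(−2 × 0.01597 × 27.0) = 1 − e^(−0.8624) = 1 − 0.4221 ≈ 0.578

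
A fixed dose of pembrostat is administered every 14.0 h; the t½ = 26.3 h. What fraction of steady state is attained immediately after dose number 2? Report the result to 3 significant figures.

k = ln 2 / 26.3 = 0.02636 h⁻¹
f_n = 1 − e^(−nkτ) = 1 − e^(−2 × 0.02636 × 14.0) = 1 − e^(−0.7380) = 1 − 0.4781 ≈ 0.522

0.522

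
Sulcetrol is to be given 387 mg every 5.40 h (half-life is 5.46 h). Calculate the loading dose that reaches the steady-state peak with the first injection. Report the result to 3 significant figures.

780 mg

k = ln 2 / 5.46 = 0.1270 h⁻¹
Accumulation ratio R = 1 / (1 − e^(−kτ)) = 1 / (1 − e^(−0.1270×5.40)) = 1 / (1 − 0.5038) = 2.015
Loading dose = maintenance dose × R = 387 × 2.015 ≈ 780 mg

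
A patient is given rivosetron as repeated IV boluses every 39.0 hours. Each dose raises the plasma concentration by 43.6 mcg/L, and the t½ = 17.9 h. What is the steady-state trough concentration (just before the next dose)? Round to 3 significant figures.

k = ln 2 / 17.9 = 0.03872 h⁻¹
Fraction remaining after one interval: e^(−kτ) = e^(−0.03872 × 39.0) = 0.2209
R = 1 / (1 − 0.2209) = 1.283
Css,max = 43.6 × 1.283 = 55.96 mcg/L
Css,min = Css,max × e^(−kτ) = 55.96 × 0.2209 ≈ 12.4 mcg/L

12.4 mcg/L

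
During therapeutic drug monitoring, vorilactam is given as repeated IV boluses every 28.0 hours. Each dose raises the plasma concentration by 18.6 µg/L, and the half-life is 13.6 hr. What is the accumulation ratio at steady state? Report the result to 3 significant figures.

1.32

k = ln 2 / 13.6 = 0.05097 hr⁻¹
Fraction remaining after one interval: e^(−kτ) = e^(−0.05097 × 28.0) = 0.2400
R = 1 / (1 − 0.2400) = 1 / 0.7600 ≈ 1.32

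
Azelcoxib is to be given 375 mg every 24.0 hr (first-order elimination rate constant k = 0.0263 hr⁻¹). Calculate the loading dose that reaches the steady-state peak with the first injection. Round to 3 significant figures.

Accumulation ratio R = 1 / (1 − e^(−kτ)) = 1 / (1 − e^(−0.02630×24.0)) = 1 / (1 − 0.5320) = 2.137
Loading dose = maintenance dose × R = 375 × 2.137 ≈ 801 mg

801 mg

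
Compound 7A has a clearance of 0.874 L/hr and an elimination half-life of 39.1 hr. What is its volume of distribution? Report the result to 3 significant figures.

k = ln 2 / t½ = ln 2 / 39.1 = 0.01773 hr⁻¹
V = CL / k = 0.874 / 0.01773 ≈ 49.3 L

49.3 L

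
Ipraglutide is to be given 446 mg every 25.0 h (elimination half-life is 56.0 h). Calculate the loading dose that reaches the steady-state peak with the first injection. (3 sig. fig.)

1680 mg

k = ln 2 / 56.0 = 0.01238 h⁻¹
Accumulation ratio R = 1 / (1 − e^(−kτ)) = 1 / (1 − e^(−0.01238×25.0)) = 1 / (1 − 0.7339) = 3.757
Loading dose = maintenance dose × R = 446 × 3.757 ≈ 1680 mg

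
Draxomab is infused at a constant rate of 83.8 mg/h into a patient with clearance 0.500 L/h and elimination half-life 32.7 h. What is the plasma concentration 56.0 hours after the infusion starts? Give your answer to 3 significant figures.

116 mg/L

Css = rate / CL = 83.8 / 0.500 = 167.6 mg/L
k = ln 2 / 32.7 = 0.02120 h⁻¹
C(t) = Css (1 − e^(−kt)) = 167.6 × (1 − e^(−1.187)) = 167.6 × 0.6949 ≈ 116 mg/L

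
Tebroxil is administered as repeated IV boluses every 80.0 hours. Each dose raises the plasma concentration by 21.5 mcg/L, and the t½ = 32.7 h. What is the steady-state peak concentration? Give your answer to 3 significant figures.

26.3 mcg/L

k = ln 2 / 32.7 = 0.02120 h⁻¹
Fraction remaining after one interval: e^(−kτ) = e^(−0.02120 × 80.0) = 0.1835
R = 1 / (1 − 0.1835) = 1.225
Css,max = 21.5 × 1.225 ≈ 26.3 mcg/L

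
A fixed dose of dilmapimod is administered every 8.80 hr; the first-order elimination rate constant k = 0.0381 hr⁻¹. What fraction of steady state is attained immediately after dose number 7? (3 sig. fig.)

0.904

f_n = 1 − e^(−nkτ) = 1 − e^(−7 × 0.03810 × 8.80) = 1 − e^(−2.347) = 1 − 0.09566 ≈ 0.904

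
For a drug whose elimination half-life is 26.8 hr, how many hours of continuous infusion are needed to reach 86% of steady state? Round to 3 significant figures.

76.0 hours

k = ln 2 / 26.8 = 0.02586 hr⁻¹
f = 1 − e^(−kt)  ⇒  t = −ln(1 − f) / k
t = −ln(1 − 0.86) / 0.02586 = 1.966 / 0.02586 ≈ 76.0 hours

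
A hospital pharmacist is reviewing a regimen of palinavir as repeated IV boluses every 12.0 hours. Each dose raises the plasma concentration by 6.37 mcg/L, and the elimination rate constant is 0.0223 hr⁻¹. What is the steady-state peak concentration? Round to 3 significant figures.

Fraction remaining after one interval: e^(−kτ) = e^(−0.02230 × 12.0) = 0.7652
R = 1 / (1 − 0.7652) = 4.259
Css,max = 6.37 × 4.259 ≈ 27.1 mcg/L

27.1 mcg/L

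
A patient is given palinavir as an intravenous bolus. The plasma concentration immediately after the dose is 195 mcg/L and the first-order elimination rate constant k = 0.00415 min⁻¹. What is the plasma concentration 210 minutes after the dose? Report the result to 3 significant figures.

81.6 mcg/L

C(t) = C₀ e^(−kt) = 195 × e^(−0.004150 × 210) = 195 × e^(−0.8715) = 195 × 0.4183 ≈ 81.6 mcg/L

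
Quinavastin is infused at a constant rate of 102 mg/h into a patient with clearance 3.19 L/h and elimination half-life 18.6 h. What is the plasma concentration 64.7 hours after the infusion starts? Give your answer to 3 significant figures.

Css = rate / CL = 102 / 3.19 = 31.97 µg/mL
k = ln 2 / 18.6 = 0.03727 h⁻¹
C(t) = Css (1 − e^(−kt)) = 31.97 × (1 − e^(−2.411)) = 31.97 × 0.9103 ≈ 29.1 µg/mL

29.1 µg/mL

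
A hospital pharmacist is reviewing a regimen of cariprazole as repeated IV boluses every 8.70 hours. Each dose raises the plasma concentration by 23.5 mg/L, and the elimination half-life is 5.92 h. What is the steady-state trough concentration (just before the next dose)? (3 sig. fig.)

13.3 mg/L

k = ln 2 / 5.92 = 0.1171 h⁻¹
Fraction remaining after one interval: e^(−kτ) = e^(−0.1171 × 8.70) = 0.3611
R = 1 / (1 − 0.3611) = 1.565
Css,max = 23.5 × 1.565 = 36.78 mg/L
Css,min = Css,max × e^(−kτ) = 36.78 × 0.3611 ≈ 13.3 mg/L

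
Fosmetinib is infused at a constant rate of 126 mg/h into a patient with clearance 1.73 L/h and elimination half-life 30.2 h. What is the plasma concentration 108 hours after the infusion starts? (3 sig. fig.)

66.7 µg/mL

Css = rate / CL = 126 / 1.73 = 72.83 µg/mL
k = ln 2 / 30.2 = 0.02295 h⁻¹
C(t) = Css (1 − e^(−kt)) = 72.83 × (1 − e^(−2.479)) = 72.83 × 0.9162 ≈ 66.7 µg/mL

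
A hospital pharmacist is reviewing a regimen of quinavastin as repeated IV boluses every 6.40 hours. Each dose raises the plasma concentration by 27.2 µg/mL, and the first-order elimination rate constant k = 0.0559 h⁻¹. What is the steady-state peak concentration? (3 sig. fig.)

90.4 µg/mL

Fraction remaining after one interval: e^(−kτ) = e^(−0.05590 × 6.40) = 0.6992
R = 1 / (1 − 0.6992) = 3.325
Css,max = 27.2 × 3.325 ≈ 90.4 µg/mL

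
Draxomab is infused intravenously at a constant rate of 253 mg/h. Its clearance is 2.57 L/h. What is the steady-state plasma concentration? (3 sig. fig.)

Css = infusion rate / CL = 253 / 2.57 ≈ 98.4 µg/mL

98.4 µg/mL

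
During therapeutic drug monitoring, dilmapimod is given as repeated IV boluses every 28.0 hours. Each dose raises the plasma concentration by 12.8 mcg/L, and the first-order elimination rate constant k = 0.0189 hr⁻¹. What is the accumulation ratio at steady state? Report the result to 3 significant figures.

Fraction remaining after one interval: e^(−kτ) = e^(−0.01890 × 28.0) = 0.5891
R = 1 / (1 − 0.5891) = 1 / 0.4109 ≈ 2.43

2.43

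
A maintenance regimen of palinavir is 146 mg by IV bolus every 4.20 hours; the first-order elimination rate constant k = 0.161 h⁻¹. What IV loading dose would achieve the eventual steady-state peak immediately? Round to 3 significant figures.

297 mg

Accumulation ratio R = 1 / (1 − e^(−kτ)) = 1 / (1 − e^(−0.1610×4.20)) = 1 / (1 − 0.5085) = 2.035
Loading dose = maintenance dose × R = 146 × 2.035 ≈ 297 mg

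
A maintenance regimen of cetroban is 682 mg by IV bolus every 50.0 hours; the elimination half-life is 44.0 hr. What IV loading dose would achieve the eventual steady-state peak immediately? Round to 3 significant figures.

1250 mg

k = ln 2 / 44.0 = 0.01575 hr⁻¹
Accumulation ratio R = 1 / (1 − e^(−kτ)) = 1 / (1 − e^(−0.01575×50.0)) = 1 / (1 − 0.4549) = 1.835
Loading dose = maintenance dose × R = 682 × 1.835 ≈ 1250 mg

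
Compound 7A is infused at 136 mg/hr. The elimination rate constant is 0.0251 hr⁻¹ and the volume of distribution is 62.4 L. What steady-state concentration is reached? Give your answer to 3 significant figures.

86.8 mg/L

CL = k · V = 0.0251 × 62.4 = 1.566 L/hr
Css = rate / CL = 136 / 1.566 ≈ 86.8 mg/L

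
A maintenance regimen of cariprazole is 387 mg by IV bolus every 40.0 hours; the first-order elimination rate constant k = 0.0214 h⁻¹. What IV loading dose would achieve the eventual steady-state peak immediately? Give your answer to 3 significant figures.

673 mg

Accumulation ratio R = 1 / (1 − e^(−kτ)) = 1 / (1 − e^(−0.02140×40.0)) = 1 / (1 − 0.4249) = 1.739
Loading dose = maintenance dose × R = 387 × 1.739 ≈ 673 mg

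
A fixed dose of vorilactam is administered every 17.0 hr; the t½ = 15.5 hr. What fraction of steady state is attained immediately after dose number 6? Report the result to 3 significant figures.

0.990

k = ln 2 / 15.5 = 0.04472 hr⁻¹
f_n = 1 − e^(−nkτ) = 1 − e^(−6 × 0.04472 × 17.0) = 1 − e^(−4.561) = 1 − 0.01045 ≈ 0.990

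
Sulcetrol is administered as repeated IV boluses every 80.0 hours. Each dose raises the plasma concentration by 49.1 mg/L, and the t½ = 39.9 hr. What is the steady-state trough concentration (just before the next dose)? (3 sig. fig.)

16.3 mg/L

k = ln 2 / 39.9 = 0.01737 hr⁻¹
Fraction remaining after one interval: e^(−kτ) = e^(−0.01737 × 80.0) = 0.2491
R = 1 / (1 − 0.2491) = 1.332
Css,max = 49.1 × 1.332 = 65.39 mg/L
Css,min = Css,max × e^(−kτ) = 65.39 × 0.2491 ≈ 16.3 mg/L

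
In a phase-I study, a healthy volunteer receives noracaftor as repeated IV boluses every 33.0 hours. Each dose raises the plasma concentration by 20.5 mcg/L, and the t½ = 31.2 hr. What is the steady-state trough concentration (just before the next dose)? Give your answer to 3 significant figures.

k = ln 2 / 31.2 = 0.02222 hr⁻¹
Fraction remaining after one interval: e^(−kτ) = e^(−0.02222 × 33.0) = 0.4804
R = 1 / (1 − 0.4804) = 1.925
Css,max = 20.5 × 1.925 = 39.45 mcg/L
Css,min = Css,max × e^(−kτ) = 39.45 × 0.4804 ≈ 19.0 mcg/L

19.0 mcg/L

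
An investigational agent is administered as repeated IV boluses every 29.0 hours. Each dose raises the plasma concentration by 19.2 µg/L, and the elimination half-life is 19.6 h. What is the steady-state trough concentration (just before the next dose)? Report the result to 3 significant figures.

k = ln 2 / 19.6 = 0.03536 h⁻¹
Fraction remaining after one interval: e^(−kτ) = e^(−0.03536 × 29.0) = 0.3586
R = 1 / (1 − 0.3586) = 1.559
Css,max = 19.2 × 1.559 = 29.93 µg/L
Css,min = Css,max × e^(−kτ) = 29.93 × 0.3586 ≈ 10.7 µg/L

10.7 µg/L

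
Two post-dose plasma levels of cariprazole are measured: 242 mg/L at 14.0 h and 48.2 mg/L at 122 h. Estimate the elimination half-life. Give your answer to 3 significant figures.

46.4 hours

k = ln(C₁/C₂) / (t₂ − t₁) = ln(242/48.2) / (122 − 14.0)
  = 1.614 / 108.0 = 0.01494 h⁻¹
t½ = ln 2 / k = ln 2 / 0.01494 ≈ 46.4 hours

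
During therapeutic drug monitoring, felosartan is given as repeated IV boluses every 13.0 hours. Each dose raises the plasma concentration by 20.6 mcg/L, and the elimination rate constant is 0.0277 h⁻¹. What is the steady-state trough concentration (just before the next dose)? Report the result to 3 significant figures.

47.5 mcg/L

Fraction remaining after one interval: e^(−kτ) = e^(−0.02770 × 13.0) = 0.6976
R = 1 / (1 − 0.6976) = 3.307
Css,max = 20.6 × 3.307 = 68.12 mcg/L
Css,min = Css,max × e^(−kτ) = 68.12 × 0.6976 ≈ 47.5 mcg/L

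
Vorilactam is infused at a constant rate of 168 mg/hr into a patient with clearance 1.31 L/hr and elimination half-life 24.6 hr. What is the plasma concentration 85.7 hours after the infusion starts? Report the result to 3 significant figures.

117 mg/L

Css = rate / CL = 168 / 1.31 = 128.2 mg/L
k = ln 2 / 24.6 = 0.02818 hr⁻¹
C(t) = Css (1 − e^(−kt)) = 128.2 × (1 − e^(−2.415)) = 128.2 × 0.9106 ≈ 117 mg/L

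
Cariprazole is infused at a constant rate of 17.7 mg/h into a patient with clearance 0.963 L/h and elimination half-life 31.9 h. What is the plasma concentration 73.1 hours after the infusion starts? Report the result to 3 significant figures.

14.6 µg/mL

Css = rate / CL = 17.7 / 0.963 = 18.38 µg/mL
k = ln 2 / 31.9 = 0.02173 h⁻¹
C(t) = Css (1 − e^(−kt)) = 18.38 × (1 − e^(−1.588)) = 18.38 × 0.7957 ≈ 14.6 µg/mL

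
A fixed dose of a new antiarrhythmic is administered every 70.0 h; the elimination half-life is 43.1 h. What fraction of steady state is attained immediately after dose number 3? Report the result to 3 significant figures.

k = ln 2 / 43.1 = 0.01608 h⁻¹
f_n = 1 − e^(−nkτ) = 1 − e^(−3 × 0.01608 × 70.0) = 1 − e^(−3.377) = 1 − 0.03414 ≈ 0.966

0.966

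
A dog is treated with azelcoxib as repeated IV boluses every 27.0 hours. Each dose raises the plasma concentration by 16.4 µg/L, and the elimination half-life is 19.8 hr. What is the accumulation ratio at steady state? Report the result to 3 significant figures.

1.64

k = ln 2 / 19.8 = 0.03501 hr⁻¹
Fraction remaining after one interval: e^(−kτ) = e^(−0.03501 × 27.0) = 0.3886
R = 1 / (1 − 0.3886) = 1 / 0.6114 ≈ 1.64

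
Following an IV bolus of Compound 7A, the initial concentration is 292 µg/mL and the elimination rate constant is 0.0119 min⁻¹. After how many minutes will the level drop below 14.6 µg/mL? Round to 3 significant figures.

252 minutes

C(t) = C₀ e^(−kt)  ⇒  t = ln(C₀/C) / k
t = ln(292/14.6) / 0.01190 = 2.996 / 0.01190 ≈ 252 minutes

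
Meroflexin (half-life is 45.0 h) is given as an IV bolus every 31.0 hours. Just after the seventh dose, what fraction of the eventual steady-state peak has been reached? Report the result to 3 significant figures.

0.965

k = ln 2 / 45.0 = 0.01540 h⁻¹
f_n = 1 − e^(−nkτ) = 1 − e^(−7 × 0.01540 × 31.0) = 1 − e^(−3.343) = 1 − 0.03535 ≈ 0.965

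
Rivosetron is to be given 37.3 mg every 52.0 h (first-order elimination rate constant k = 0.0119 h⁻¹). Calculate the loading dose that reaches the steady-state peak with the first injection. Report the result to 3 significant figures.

80.8 mg

Accumulation ratio R = 1 / (1 − e^(−kτ)) = 1 / (1 − e^(−0.01190×52.0)) = 1 / (1 − 0.5386) = 2.167
Loading dose = maintenance dose × R = 37.3 × 2.167 ≈ 80.8 mg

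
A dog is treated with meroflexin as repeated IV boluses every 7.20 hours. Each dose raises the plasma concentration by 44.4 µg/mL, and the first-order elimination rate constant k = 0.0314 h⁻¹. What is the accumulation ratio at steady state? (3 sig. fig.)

4.94

Fraction remaining after one interval: e^(−kτ) = e^(−0.03140 × 7.20) = 0.7977
R = 1 / (1 − 0.7977) = 1 / 0.2023 ≈ 4.94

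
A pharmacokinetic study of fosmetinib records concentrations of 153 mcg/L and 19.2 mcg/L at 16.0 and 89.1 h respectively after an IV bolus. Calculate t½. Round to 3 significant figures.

24.4 hours

k = ln(C₁/C₂) / (t₂ − t₁) = ln(153/19.2) / (89.1 − 16.0)
  = 2.076 / 73.10 = 0.02839 h⁻¹
t½ = ln 2 / k = ln 2 / 0.02839 ≈ 24.4 hours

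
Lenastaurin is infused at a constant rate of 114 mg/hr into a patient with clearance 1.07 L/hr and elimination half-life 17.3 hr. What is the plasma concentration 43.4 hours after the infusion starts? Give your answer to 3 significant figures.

Css = rate / CL = 114 / 1.07 = 106.5 µg/mL
k = ln 2 / 17.3 = 0.04007 hr⁻¹
C(t) = Css (1 − e^(−kt)) = 106.5 × (1 − e^(−1.739)) = 106.5 × 0.8243 ≈ 87.8 µg/mL

87.8 µg/mL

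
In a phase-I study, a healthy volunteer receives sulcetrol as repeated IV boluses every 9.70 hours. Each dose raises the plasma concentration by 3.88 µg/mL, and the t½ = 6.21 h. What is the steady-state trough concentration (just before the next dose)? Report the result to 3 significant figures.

k = ln 2 / 6.21 = 0.1116 h⁻¹
Fraction remaining after one interval: e^(−kτ) = e^(−0.1116 × 9.70) = 0.3387
R = 1 / (1 − 0.3387) = 1.512
Css,max = 3.88 × 1.512 = 5.867 µg/mL
Css,min = Css,max × e^(−kτ) = 5.867 × 0.3387 ≈ 1.99 µg/mL

1.99 µg/mL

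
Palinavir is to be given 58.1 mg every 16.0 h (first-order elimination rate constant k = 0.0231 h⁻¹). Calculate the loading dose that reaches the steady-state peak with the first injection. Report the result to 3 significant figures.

188 mg

Accumulation ratio R = 1 / (1 − e^(−kτ)) = 1 / (1 − e^(−0.02310×16.0)) = 1 / (1 − 0.6910) = 3.236
Loading dose = maintenance dose × R = 58.1 × 3.236 ≈ 188 mg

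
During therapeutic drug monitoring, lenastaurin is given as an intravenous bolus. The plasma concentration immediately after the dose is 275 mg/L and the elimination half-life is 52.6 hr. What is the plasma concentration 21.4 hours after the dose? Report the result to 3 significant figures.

207 mg/L

k = ln 2 / 52.6 = 0.01318 hr⁻¹
C(t) = C₀ e^(−kt) = 275 × e^(−0.01318 × 21.4) = 275 × e^(−0.2820) = 275 × 0.7543 ≈ 207 mg/L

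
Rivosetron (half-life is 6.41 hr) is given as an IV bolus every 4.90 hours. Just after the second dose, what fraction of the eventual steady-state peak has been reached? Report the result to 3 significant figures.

k = ln 2 / 6.41 = 0.1081 hr⁻¹
f_n = 1 − e^(−nkτ) = 1 − e^(−2 × 0.1081 × 4.90) = 1 − e^(−1.060) = 1 − 0.3466 ≈ 0.653

0.653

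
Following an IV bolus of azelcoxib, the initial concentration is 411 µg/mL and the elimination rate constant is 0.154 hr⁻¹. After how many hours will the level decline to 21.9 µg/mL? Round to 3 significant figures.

19.0 hours

C(t) = C₀ e^(−kt)  ⇒  t = ln(C₀/C) / k
t = ln(411/21.9) / 0.1540 = 2.932 / 0.1540 ≈ 19.0 hours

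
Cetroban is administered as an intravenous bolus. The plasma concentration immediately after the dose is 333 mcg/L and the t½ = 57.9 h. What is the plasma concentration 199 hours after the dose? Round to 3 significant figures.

k = ln 2 / 57.9 = 0.01197 h⁻¹
199 h is 3.437 half-lives, so C = 333 × (1/2)^3.437 = 333 × 0.09234 ≈ 30.7 mcg/L

30.7 mcg/L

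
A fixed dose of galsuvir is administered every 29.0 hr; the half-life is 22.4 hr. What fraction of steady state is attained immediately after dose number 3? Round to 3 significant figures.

k = ln 2 / 22.4 = 0.03094 hr⁻¹
f_n = 1 − e^(−nkτ) = 1 − e^(−3 × 0.03094 × 29.0) = 1 − e^(−2.692) = 1 − 0.06774 ≈ 0.932

0.932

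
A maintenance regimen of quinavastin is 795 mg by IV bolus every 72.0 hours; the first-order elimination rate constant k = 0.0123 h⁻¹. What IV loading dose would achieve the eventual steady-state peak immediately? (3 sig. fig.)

1350 mg

Accumulation ratio R = 1 / (1 − e^(−kτ)) = 1 / (1 − e^(−0.01230×72.0)) = 1 / (1 − 0.4125) = 1.702
Loading dose = maintenance dose × R = 795 × 1.702 ≈ 1350 mg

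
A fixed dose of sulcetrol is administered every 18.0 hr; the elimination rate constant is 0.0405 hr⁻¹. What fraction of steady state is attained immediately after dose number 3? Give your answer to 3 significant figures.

f_n = 1 − e^(−nkτ) = 1 − e^(−3 × 0.04050 × 18.0) = 1 − e^(−2.187) = 1 − 0.1123 ≈ 0.888

0.888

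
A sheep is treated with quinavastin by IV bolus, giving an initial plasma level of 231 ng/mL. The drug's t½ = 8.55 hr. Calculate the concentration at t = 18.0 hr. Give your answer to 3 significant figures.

53.7 ng/mL

k = ln 2 / 8.55 = 0.08107 hr⁻¹
18.0 hr is 2.105 half-lives, so C = 231 × (1/2)^2.105 = 231 × 0.2324 ≈ 53.7 ng/mL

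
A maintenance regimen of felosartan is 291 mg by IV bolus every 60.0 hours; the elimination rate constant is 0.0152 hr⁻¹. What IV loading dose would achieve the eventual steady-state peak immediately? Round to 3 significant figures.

Accumulation ratio R = 1 / (1 − e^(−kτ)) = 1 / (1 − e^(−0.01520×60.0)) = 1 / (1 − 0.4017) = 1.671
Loading dose = maintenance dose × R = 291 × 1.671 ≈ 486 mg

486 mg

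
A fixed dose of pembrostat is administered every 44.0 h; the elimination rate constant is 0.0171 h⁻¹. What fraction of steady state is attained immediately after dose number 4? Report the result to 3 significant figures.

f_n = 1 − e^(−nkτ) = 1 − e^(−4 × 0.01710 × 44.0) = 1 − e^(−3.010) = 1 − 0.04931 ≈ 0.951

0.951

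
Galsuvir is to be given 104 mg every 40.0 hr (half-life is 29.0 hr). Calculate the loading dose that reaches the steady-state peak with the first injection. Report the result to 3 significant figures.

k = ln 2 / 29.0 = 0.02390 hr⁻¹
Accumulation ratio R = 1 / (1 − e^(−kτ)) = 1 / (1 − e^(−0.02390×40.0)) = 1 / (1 − 0.3844) = 1.624
Loading dose = maintenance dose × R = 104 × 1.624 ≈ 169 mg

169 mg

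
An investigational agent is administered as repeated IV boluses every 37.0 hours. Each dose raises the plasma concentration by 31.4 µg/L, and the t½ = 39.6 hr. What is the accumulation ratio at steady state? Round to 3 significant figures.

2.10

k = ln 2 / 39.6 = 0.01750 hr⁻¹
Fraction remaining after one interval: e^(−kτ) = e^(−0.01750 × 37.0) = 0.5233
R = 1 / (1 − 0.5233) = 1 / 0.4767 ≈ 2.10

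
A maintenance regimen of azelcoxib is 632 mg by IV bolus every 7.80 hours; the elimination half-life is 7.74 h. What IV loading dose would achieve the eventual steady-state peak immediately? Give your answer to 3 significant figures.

1260 mg

k = ln 2 / 7.74 = 0.08955 h⁻¹
Accumulation ratio R = 1 / (1 − e^(−kτ)) = 1 / (1 − e^(−0.08955×7.80)) = 1 / (1 − 0.4973) = 1.989
Loading dose = maintenance dose × R = 632 × 1.989 ≈ 1260 mg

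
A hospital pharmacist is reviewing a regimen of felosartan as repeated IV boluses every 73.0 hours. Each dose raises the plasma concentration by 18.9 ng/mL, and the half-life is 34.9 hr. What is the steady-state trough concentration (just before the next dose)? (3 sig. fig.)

5.79 ng/mL

k = ln 2 / 34.9 = 0.01986 hr⁻¹
Fraction remaining after one interval: e^(−kτ) = e^(−0.01986 × 73.0) = 0.2346
R = 1 / (1 − 0.2346) = 1.307
Css,max = 18.9 × 1.307 = 24.69 ng/mL
Css,min = Css,max × e^(−kτ) = 24.69 × 0.2346 ≈ 5.79 ng/mL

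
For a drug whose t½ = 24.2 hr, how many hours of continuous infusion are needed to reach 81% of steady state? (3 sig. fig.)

k = ln 2 / 24.2 = 0.02864 hr⁻¹
f = 1 − e^(−kt)  ⇒  t = −ln(1 − f) / k
t = −ln(1 − 0.81) / 0.02864 = 1.661 / 0.02864 ≈ 58.0 hours

58.0 hours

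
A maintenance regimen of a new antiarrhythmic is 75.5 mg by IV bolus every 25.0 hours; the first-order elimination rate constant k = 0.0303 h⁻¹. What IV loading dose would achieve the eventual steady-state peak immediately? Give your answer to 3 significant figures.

Accumulation ratio R = 1 / (1 − e^(−kτ)) = 1 / (1 − e^(−0.03030×25.0)) = 1 / (1 − 0.4688) = 1.883
Loading dose = maintenance dose × R = 75.5 × 1.883 ≈ 142 mg

142 mg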